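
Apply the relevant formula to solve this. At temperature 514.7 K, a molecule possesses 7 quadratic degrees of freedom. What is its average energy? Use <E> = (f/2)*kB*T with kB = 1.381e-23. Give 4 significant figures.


Step 1: f/2 = 7/2 = 3.5
Step 2: kB*T = 1.381e-23 * 514.7 = 7.108e-21
Step 3: <E> = 3.5 * 7.108e-21 = 2.488e-20 J

2.488e-20


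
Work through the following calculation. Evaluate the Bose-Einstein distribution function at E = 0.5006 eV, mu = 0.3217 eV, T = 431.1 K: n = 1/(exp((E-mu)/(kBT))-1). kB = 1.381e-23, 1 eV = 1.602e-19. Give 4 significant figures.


Step 1: (E - mu) = 0.1789 eV
Step 2: x = (E-mu)*eV/(kB*T) = 0.1789*1.602e-19/(1.381e-23*431.1) = 4.814
Step 3: exp(x) = 123.2
Step 4: n = 1/(exp(x)-1) = 0.008182

0.008182


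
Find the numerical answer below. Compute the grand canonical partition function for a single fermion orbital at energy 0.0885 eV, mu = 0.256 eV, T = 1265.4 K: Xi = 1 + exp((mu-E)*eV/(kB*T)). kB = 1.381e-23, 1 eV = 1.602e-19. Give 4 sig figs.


Step 1: (mu - E) = 0.256 - 0.0885 = 0.1675 eV
Step 2: x = (mu-E)*eV/(kB*T) = 0.1675*1.602e-19/(1.381e-23*1265.4) = 1.536
Step 3: exp(x) = 4.644
Step 4: Xi = 1 + 4.644 = 5.644

5.644


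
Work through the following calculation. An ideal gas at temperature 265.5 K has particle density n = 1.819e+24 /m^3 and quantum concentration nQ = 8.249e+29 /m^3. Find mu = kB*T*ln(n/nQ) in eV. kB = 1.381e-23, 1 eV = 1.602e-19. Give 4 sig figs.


Step 1: n/nQ = 1.819e+24/8.249e+29 = 2.205e-06
Step 2: ln(n/nQ) = -13.02
Step 3: mu = kB*T*ln(n/nQ) = 3.667e-21*-13.02 = -4.776e-20 J
Step 4: Convert to eV: -4.776e-20/1.602e-19 = -0.2981 eV

-0.2981


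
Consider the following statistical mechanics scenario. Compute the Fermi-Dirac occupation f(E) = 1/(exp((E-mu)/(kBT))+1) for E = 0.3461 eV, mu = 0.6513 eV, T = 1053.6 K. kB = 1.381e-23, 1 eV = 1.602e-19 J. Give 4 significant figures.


Step 1: (E - mu) = 0.3461 - 0.6513 = -0.3052 eV
Step 2: Convert: (E-mu)*eV = -4.889e-20 J
Step 3: x = (E-mu)*eV/(kB*T) = -3.36
Step 4: f = 1/(exp(-3.36)+1) = 0.9664

0.9664


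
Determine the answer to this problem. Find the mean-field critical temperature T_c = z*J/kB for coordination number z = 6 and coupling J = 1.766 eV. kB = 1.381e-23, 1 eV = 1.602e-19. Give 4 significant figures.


Step 1: z*J = 6*1.766 = 10.6 eV
Step 2: Convert to Joules: 10.6*1.602e-19 = 1.697e-18 J
Step 3: T_c = 1.697e-18 / 1.381e-23 = 1.229e+05 K

1.229e+05


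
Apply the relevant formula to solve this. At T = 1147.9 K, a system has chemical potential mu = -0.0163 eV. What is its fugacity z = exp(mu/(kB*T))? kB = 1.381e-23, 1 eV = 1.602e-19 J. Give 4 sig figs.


Step 1: Convert mu to Joules: -0.0163*1.602e-19 = -2.611e-21 J
Step 2: kB*T = 1.381e-23*1147.9 = 1.585e-20 J
Step 3: mu/(kB*T) = -0.1647
Step 4: z = exp(-0.1647) = 0.8481

0.8481


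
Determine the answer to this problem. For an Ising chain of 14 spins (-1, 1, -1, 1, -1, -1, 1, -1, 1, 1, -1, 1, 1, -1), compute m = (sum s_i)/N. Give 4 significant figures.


Step 1: Count up spins (+1): 7, down spins (-1): 7
Step 2: Total magnetization M = 7 - 7 = 0
Step 3: m = M/N = 0/14 = 0

0


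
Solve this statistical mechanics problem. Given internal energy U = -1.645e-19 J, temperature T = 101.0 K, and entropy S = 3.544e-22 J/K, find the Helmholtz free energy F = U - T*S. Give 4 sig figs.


Step 1: T*S = 101.0 * 3.544e-22 = 3.579e-20 J
Step 2: F = U - T*S = -1.645e-19 - 3.579e-20
Step 3: F = -2.003e-19 J

-2.003e-19


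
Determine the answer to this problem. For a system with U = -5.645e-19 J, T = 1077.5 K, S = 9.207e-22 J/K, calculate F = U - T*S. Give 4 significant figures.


Step 1: T*S = 1077.5 * 9.207e-22 = 9.921e-19 J
Step 2: F = U - T*S = -5.645e-19 - 9.921e-19
Step 3: F = -1.557e-18 J

-1.557e-18


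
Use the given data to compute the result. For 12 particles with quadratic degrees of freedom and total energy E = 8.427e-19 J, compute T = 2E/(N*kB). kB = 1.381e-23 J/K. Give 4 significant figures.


Step 1: Numerator = 2*E = 2*8.427e-19 = 1.685e-18 J
Step 2: Denominator = N*kB = 12*1.381e-23 = 1.657e-22
Step 3: T = 1.685e-18 / 1.657e-22 = 1.017e+04 K

1.017e+04


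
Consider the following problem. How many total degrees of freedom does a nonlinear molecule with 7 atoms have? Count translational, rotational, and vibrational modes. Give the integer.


Step 1: Translational DOF = 3
Step 2: Rotational DOF (nonlinear) = 3
Step 3: Vibrational DOF = 3*7 - 6 = 15
Step 4: Total = 3 + 3 + 15 = 21

21


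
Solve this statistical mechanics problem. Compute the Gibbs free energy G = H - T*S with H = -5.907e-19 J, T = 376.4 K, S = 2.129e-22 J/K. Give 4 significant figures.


Step 1: T*S = 376.4 * 2.129e-22 = 8.014e-20 J
Step 2: G = H - T*S = -5.907e-19 - 8.014e-20
Step 3: G = -6.708e-19 J

-6.708e-19


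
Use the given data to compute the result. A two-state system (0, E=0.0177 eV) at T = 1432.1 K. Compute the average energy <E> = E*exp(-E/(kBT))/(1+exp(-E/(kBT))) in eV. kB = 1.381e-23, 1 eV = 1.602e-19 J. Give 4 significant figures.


Step 1: beta*E = 0.0177*1.602e-19/(1.381e-23*1432.1) = 0.1434
Step 2: exp(-beta*E) = 0.8664
Step 3: <E> = 0.0177*0.8664/(1+0.8664) = 0.008217 eV

0.008217


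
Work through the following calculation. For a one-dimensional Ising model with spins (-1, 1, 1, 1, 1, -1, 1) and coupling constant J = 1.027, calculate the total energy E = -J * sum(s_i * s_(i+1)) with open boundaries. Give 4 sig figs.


Step 1: Nearest-neighbor products: -1, 1, 1, 1, -1, -1
Step 2: Sum of products = 0
Step 3: E = -1.027 * 0 = 0

0


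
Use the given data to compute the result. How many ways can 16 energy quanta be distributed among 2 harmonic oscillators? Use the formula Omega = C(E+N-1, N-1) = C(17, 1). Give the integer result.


Step 1: Use binomial coefficient C(17, 1)
Step 2: Numerator = 17! / 16!
Step 3: Denominator = 1!
Step 4: Omega = 17

17


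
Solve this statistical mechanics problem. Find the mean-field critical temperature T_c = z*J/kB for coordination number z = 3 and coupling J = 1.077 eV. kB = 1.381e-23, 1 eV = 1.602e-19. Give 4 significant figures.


Step 1: z*J = 3*1.077 = 3.231 eV
Step 2: Convert to Joules: 3.231*1.602e-19 = 5.176e-19 J
Step 3: T_c = 5.176e-19 / 1.381e-23 = 3.748e+04 K

3.748e+04


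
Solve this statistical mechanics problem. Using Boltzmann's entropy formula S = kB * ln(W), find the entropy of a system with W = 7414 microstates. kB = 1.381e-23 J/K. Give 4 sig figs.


Step 1: ln(W) = ln(7414) = 8.911
Step 2: S = kB * ln(W) = 1.381e-23 * 8.911
Step 3: S = 1.231e-22 J/K

1.231e-22


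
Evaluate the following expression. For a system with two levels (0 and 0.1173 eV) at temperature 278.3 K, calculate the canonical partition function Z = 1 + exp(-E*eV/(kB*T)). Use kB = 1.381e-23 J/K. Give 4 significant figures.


Step 1: Compute beta*E = E*eV/(kB*T) = 0.1173*1.602e-19/(1.381e-23*278.3) = 4.889
Step 2: exp(-beta*E) = exp(-4.889) = 0.007526
Step 3: Z = 1 + 0.007526 = 1.008

1.008


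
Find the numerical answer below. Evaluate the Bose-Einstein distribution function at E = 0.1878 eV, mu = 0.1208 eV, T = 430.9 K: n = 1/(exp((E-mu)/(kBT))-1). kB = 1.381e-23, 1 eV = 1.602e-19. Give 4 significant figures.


Step 1: (E - mu) = 0.067 eV
Step 2: x = (E-mu)*eV/(kB*T) = 0.067*1.602e-19/(1.381e-23*430.9) = 1.804
Step 3: exp(x) = 6.072
Step 4: n = 1/(exp(x)-1) = 0.1972

0.1972


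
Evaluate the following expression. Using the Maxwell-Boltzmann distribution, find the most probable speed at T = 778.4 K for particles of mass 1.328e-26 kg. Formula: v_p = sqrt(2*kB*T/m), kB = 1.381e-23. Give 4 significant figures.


Step 1: Numerator = 2*kB*T = 2*1.381e-23*778.4 = 2.15e-20
Step 2: Ratio = 2.15e-20 / 1.328e-26 = 1.619e+06
Step 3: v_p = sqrt(1.619e+06) = 1272 m/s

1272


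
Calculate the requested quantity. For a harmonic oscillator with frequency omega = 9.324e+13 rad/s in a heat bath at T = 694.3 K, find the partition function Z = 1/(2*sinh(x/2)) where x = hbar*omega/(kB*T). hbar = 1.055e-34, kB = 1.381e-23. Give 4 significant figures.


Step 1: Compute x = hbar*omega/(kB*T) = 1.055e-34*9.324e+13/(1.381e-23*694.3) = 1.026
Step 2: x/2 = 0.513
Step 3: sinh(x/2) = 0.5358
Step 4: Z = 1/(2*0.5358) = 0.9333

0.9333


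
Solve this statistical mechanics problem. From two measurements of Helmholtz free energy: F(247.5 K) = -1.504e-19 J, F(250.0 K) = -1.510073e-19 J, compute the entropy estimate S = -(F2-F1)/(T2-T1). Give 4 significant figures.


Step 1: dF = F2 - F1 = -1.510073e-19 - (-1.504e-19) = -6.073e-22 J
Step 2: dT = T2 - T1 = 250.0 - 247.5 = 2.5 K
Step 3: S = -dF/dT = -(-6.073e-22)/2.5 = 2.429e-22 J/K

2.429e-22


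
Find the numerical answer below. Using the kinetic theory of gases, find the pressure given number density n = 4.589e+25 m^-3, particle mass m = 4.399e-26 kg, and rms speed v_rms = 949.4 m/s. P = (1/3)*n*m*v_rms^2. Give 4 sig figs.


Step 1: v_rms^2 = 949.4^2 = 9.014e+05
Step 2: n*m = 4.589e+25*4.399e-26 = 2.019
Step 3: P = (1/3)*2.019*9.014e+05 = 6.065e+05 Pa

6.065e+05


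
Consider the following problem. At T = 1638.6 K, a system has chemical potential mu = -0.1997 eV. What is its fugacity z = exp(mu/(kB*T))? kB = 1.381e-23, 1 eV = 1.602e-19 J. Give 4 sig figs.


Step 1: Convert mu to Joules: -0.1997*1.602e-19 = -3.199e-20 J
Step 2: kB*T = 1.381e-23*1638.6 = 2.263e-20 J
Step 3: mu/(kB*T) = -1.414
Step 4: z = exp(-1.414) = 0.2432

0.2432


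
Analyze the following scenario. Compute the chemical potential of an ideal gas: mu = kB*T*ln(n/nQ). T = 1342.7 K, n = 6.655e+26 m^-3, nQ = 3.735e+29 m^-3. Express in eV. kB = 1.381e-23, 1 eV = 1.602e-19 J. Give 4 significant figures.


Step 1: n/nQ = 6.655e+26/3.735e+29 = 0.001782
Step 2: ln(n/nQ) = -6.33
Step 3: mu = kB*T*ln(n/nQ) = 1.854e-20*-6.33 = -1.174e-19 J
Step 4: Convert to eV: -1.174e-19/1.602e-19 = -0.7327 eV

-0.7327


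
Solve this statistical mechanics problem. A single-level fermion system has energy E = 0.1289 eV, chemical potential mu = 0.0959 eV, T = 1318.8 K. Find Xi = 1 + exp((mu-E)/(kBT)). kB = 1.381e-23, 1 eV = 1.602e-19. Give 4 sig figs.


Step 1: (mu - E) = 0.0959 - 0.1289 = -0.033 eV
Step 2: x = (mu-E)*eV/(kB*T) = -0.033*1.602e-19/(1.381e-23*1318.8) = -0.2903
Step 3: exp(x) = 0.7481
Step 4: Xi = 1 + 0.7481 = 1.748

1.748


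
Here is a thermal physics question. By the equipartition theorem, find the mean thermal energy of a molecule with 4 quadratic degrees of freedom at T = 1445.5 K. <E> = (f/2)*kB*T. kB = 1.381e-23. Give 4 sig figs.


Step 1: f/2 = 4/2 = 2
Step 2: kB*T = 1.381e-23 * 1445.5 = 1.996e-20
Step 3: <E> = 2 * 1.996e-20 = 3.992e-20 J

3.992e-20


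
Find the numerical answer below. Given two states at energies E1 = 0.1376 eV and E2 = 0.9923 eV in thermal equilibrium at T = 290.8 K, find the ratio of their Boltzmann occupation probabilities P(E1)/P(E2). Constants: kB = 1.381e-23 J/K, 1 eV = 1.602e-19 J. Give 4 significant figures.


Step 1: Compute energy difference dE = E1 - E2 = 0.1376 - 0.9923 = -0.8547 eV
Step 2: Convert to Joules: dE_J = -0.8547 * 1.602e-19 = -1.369e-19 J
Step 3: Compute exponent = -dE_J / (kB * T) = -(-1.369e-19) / (1.381e-23 * 290.8) = 34.09
Step 4: P(E1)/P(E2) = exp(34.09) = 6.415e+14

6.415e+14


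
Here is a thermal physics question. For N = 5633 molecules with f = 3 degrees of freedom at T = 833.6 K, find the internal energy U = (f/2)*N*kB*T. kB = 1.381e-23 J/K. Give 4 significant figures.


Step 1: f/2 = 3/2 = 1.5
Step 2: N*kB*T = 5633*1.381e-23*833.6 = 6.485e-17
Step 3: U = 1.5 * 6.485e-17 = 9.727e-17 J

9.727e-17


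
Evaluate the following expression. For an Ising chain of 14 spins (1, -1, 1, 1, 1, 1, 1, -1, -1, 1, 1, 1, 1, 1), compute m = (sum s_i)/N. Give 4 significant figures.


Step 1: Count up spins (+1): 11, down spins (-1): 3
Step 2: Total magnetization M = 11 - 3 = 8
Step 3: m = M/N = 8/14 = 0.5714

0.5714


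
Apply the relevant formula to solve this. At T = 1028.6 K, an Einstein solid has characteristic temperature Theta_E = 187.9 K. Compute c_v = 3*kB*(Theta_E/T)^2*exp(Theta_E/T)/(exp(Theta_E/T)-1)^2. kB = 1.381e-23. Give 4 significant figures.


Step 1: x = Theta_E/T = 187.9/1028.6 = 0.1827
Step 2: x^2 = 0.03337
Step 3: exp(x) = 1.2
Step 4: c_v = 3*1.381e-23*0.03337*1.2/(1.2-1)^2 = 4.131e-23

4.131e-23


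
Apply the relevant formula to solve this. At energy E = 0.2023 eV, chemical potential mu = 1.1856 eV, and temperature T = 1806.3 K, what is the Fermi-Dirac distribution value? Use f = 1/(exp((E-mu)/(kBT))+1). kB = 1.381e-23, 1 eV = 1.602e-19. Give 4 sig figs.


Step 1: (E - mu) = 0.2023 - 1.1856 = -0.9833 eV
Step 2: Convert: (E-mu)*eV = -1.575e-19 J
Step 3: x = (E-mu)*eV/(kB*T) = -6.315
Step 4: f = 1/(exp(-6.315)+1) = 0.9982

0.9982


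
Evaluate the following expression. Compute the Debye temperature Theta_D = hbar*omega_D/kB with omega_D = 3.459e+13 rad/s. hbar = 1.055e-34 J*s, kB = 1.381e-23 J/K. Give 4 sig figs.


Step 1: hbar*omega_D = 1.055e-34 * 3.459e+13 = 3.649e-21 J
Step 2: Theta_D = 3.649e-21 / 1.381e-23
Step 3: Theta_D = 264.2 K

264.2


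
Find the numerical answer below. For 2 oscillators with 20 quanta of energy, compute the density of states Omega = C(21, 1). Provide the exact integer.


Step 1: Use binomial coefficient C(21, 1)
Step 2: Numerator = 21! / 20!
Step 3: Denominator = 1!
Step 4: Omega = 21

21


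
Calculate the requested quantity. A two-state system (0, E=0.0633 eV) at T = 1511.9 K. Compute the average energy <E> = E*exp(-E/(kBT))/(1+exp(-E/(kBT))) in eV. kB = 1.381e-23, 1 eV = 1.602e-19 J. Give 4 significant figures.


Step 1: beta*E = 0.0633*1.602e-19/(1.381e-23*1511.9) = 0.4857
Step 2: exp(-beta*E) = 0.6153
Step 3: <E> = 0.0633*0.6153/(1+0.6153) = 0.02411 eV

0.02411


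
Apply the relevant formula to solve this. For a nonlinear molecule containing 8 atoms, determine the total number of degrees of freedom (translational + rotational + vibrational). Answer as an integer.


Step 1: Translational DOF = 3
Step 2: Rotational DOF (nonlinear) = 3
Step 3: Vibrational DOF = 3*8 - 6 = 18
Step 4: Total = 3 + 3 + 18 = 24

24


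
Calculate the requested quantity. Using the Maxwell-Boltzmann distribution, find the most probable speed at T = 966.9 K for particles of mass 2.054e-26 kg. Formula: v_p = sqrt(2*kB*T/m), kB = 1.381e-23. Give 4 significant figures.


Step 1: Numerator = 2*kB*T = 2*1.381e-23*966.9 = 2.671e-20
Step 2: Ratio = 2.671e-20 / 2.054e-26 = 1.3e+06
Step 3: v_p = sqrt(1.3e+06) = 1140 m/s

1140


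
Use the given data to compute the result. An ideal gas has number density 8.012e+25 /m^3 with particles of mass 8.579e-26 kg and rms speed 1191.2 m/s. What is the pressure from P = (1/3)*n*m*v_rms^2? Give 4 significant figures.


Step 1: v_rms^2 = 1191.2^2 = 1.419e+06
Step 2: n*m = 8.012e+25*8.579e-26 = 6.873
Step 3: P = (1/3)*6.873*1.419e+06 = 3.251e+06 Pa

3.251e+06


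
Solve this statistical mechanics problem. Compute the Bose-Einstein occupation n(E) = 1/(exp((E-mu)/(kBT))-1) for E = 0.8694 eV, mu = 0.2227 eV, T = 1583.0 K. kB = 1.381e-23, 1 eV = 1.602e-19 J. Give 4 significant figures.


Step 1: (E - mu) = 0.6467 eV
Step 2: x = (E-mu)*eV/(kB*T) = 0.6467*1.602e-19/(1.381e-23*1583.0) = 4.739
Step 3: exp(x) = 114.3
Step 4: n = 1/(exp(x)-1) = 0.008824

0.008824


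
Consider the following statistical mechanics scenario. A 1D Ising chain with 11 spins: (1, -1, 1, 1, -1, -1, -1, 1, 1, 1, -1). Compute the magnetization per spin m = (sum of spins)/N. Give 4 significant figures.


Step 1: Count up spins (+1): 6, down spins (-1): 5
Step 2: Total magnetization M = 6 - 5 = 1
Step 3: m = M/N = 1/11 = 0.09091

0.09091


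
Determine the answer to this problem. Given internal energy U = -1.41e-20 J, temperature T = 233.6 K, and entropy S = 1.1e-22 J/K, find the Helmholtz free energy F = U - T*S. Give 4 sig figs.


Step 1: T*S = 233.6 * 1.1e-22 = 2.57e-20 J
Step 2: F = U - T*S = -1.41e-20 - 2.57e-20
Step 3: F = -3.98e-20 J

-3.98e-20


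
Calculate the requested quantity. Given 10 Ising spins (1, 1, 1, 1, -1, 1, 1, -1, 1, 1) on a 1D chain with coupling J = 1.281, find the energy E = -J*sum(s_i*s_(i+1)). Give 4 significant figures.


Step 1: Nearest-neighbor products: 1, 1, 1, -1, -1, 1, -1, -1, 1
Step 2: Sum of products = 1
Step 3: E = -1.281 * 1 = -1.281

-1.281


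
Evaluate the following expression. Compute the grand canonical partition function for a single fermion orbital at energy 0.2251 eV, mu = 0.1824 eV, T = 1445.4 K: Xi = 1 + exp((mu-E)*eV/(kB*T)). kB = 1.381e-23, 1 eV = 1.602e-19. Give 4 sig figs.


Step 1: (mu - E) = 0.1824 - 0.2251 = -0.0427 eV
Step 2: x = (mu-E)*eV/(kB*T) = -0.0427*1.602e-19/(1.381e-23*1445.4) = -0.3427
Step 3: exp(x) = 0.7099
Step 4: Xi = 1 + 0.7099 = 1.71

1.71


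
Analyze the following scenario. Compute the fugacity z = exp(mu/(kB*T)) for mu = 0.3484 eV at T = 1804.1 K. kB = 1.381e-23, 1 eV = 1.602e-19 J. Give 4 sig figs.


Step 1: Convert mu to Joules: 0.3484*1.602e-19 = 5.581e-20 J
Step 2: kB*T = 1.381e-23*1804.1 = 2.491e-20 J
Step 3: mu/(kB*T) = 2.24
Step 4: z = exp(2.24) = 9.395

9.395


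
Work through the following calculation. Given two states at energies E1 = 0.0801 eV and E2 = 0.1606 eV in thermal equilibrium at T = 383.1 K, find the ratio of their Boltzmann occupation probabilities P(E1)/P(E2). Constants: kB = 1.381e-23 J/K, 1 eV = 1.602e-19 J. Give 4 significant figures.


Step 1: Compute energy difference dE = E1 - E2 = 0.0801 - 0.1606 = -0.0805 eV
Step 2: Convert to Joules: dE_J = -0.0805 * 1.602e-19 = -1.29e-20 J
Step 3: Compute exponent = -dE_J / (kB * T) = -(-1.29e-20) / (1.381e-23 * 383.1) = 2.438
Step 4: P(E1)/P(E2) = exp(2.438) = 11.44

11.44


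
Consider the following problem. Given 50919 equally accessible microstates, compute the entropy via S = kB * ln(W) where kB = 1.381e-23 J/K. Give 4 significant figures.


Step 1: ln(W) = ln(50919) = 10.84
Step 2: S = kB * ln(W) = 1.381e-23 * 10.84
Step 3: S = 1.497e-22 J/K

1.497e-22


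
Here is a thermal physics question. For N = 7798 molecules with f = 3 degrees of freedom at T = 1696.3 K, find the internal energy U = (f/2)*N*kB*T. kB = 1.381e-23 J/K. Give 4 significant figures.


Step 1: f/2 = 3/2 = 1.5
Step 2: N*kB*T = 7798*1.381e-23*1696.3 = 1.827e-16
Step 3: U = 1.5 * 1.827e-16 = 2.74e-16 J

2.74e-16


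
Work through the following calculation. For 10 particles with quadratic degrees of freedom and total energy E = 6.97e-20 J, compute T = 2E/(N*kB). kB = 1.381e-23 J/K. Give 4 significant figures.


Step 1: Numerator = 2*E = 2*6.97e-20 = 1.394e-19 J
Step 2: Denominator = N*kB = 10*1.381e-23 = 1.381e-22
Step 3: T = 1.394e-19 / 1.381e-22 = 1009 K

1009


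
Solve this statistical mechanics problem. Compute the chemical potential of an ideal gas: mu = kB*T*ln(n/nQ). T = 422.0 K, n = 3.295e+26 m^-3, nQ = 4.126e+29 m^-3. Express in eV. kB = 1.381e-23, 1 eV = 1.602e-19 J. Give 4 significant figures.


Step 1: n/nQ = 3.295e+26/4.126e+29 = 0.0007986
Step 2: ln(n/nQ) = -7.133
Step 3: mu = kB*T*ln(n/nQ) = 5.828e-21*-7.133 = -4.157e-20 J
Step 4: Convert to eV: -4.157e-20/1.602e-19 = -0.2595 eV

-0.2595


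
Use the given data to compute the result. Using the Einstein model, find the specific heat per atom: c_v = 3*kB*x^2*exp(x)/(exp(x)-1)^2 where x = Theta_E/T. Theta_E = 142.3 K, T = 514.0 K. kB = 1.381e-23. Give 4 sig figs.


Step 1: x = Theta_E/T = 142.3/514.0 = 0.2768
Step 2: x^2 = 0.07664
Step 3: exp(x) = 1.319
Step 4: c_v = 3*1.381e-23*0.07664*1.319/(1.319-1)^2 = 4.117e-23

4.117e-23


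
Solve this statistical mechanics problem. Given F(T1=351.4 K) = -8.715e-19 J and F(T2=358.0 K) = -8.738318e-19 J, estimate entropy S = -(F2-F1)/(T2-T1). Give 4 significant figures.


Step 1: dF = F2 - F1 = -8.738318e-19 - (-8.715e-19) = -2.3318e-21 J
Step 2: dT = T2 - T1 = 358.0 - 351.4 = 6.6 K
Step 3: S = -dF/dT = -(-2.3318e-21)/6.6 = 3.533e-22 J/K

3.533e-22


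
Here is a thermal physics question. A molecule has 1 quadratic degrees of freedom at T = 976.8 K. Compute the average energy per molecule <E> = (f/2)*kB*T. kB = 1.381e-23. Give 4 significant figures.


Step 1: f/2 = 1/2 = 0.5
Step 2: kB*T = 1.381e-23 * 976.8 = 1.349e-20
Step 3: <E> = 0.5 * 1.349e-20 = 6.745e-21 J

6.745e-21


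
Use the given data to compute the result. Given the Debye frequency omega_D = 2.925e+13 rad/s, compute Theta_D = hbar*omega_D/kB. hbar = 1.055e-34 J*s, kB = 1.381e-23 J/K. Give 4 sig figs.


Step 1: hbar*omega_D = 1.055e-34 * 2.925e+13 = 3.086e-21 J
Step 2: Theta_D = 3.086e-21 / 1.381e-23
Step 3: Theta_D = 223.5 K

223.5


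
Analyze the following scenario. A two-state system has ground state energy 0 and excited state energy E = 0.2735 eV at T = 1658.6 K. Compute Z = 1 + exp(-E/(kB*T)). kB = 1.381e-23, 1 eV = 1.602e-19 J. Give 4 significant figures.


Step 1: Compute beta*E = E*eV/(kB*T) = 0.2735*1.602e-19/(1.381e-23*1658.6) = 1.913
Step 2: exp(-beta*E) = exp(-1.913) = 0.1477
Step 3: Z = 1 + 0.1477 = 1.148

1.148


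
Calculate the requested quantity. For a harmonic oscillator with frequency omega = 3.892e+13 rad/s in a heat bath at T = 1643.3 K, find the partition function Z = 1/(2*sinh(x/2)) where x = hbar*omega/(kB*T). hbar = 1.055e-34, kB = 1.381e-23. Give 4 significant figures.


Step 1: Compute x = hbar*omega/(kB*T) = 1.055e-34*3.892e+13/(1.381e-23*1643.3) = 0.1809
Step 2: x/2 = 0.09047
Step 3: sinh(x/2) = 0.09059
Step 4: Z = 1/(2*0.09059) = 5.519

5.519


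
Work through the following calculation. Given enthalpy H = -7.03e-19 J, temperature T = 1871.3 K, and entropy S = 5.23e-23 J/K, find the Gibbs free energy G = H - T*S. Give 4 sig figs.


Step 1: T*S = 1871.3 * 5.23e-23 = 9.787e-20 J
Step 2: G = H - T*S = -7.03e-19 - 9.787e-20
Step 3: G = -8.009e-19 J

-8.009e-19


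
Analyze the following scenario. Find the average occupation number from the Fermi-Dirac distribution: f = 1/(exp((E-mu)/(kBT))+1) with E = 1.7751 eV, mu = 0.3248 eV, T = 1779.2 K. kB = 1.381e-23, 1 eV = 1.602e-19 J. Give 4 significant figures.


Step 1: (E - mu) = 1.7751 - 0.3248 = 1.45 eV
Step 2: Convert: (E-mu)*eV = 2.323e-19 J
Step 3: x = (E-mu)*eV/(kB*T) = 9.456
Step 4: f = 1/(exp(9.456)+1) = 7.822e-05

7.822e-05


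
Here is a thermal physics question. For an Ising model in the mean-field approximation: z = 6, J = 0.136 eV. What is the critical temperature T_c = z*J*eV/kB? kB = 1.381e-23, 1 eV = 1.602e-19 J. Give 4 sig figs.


Step 1: z*J = 6*0.136 = 0.816 eV
Step 2: Convert to Joules: 0.816*1.602e-19 = 1.307e-19 J
Step 3: T_c = 1.307e-19 / 1.381e-23 = 9466 K

9466


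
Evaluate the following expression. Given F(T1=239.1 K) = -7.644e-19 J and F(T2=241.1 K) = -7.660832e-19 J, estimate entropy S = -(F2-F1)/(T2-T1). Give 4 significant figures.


Step 1: dF = F2 - F1 = -7.660832e-19 - (-7.644e-19) = -1.6832e-21 J
Step 2: dT = T2 - T1 = 241.1 - 239.1 = 2 K
Step 3: S = -dF/dT = -(-1.6832e-21)/2 = 8.416e-22 J/K

8.416e-22


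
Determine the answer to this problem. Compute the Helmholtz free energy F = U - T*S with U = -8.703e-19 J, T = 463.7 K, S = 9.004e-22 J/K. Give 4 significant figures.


Step 1: T*S = 463.7 * 9.004e-22 = 4.175e-19 J
Step 2: F = U - T*S = -8.703e-19 - 4.175e-19
Step 3: F = -1.288e-18 J

-1.288e-18


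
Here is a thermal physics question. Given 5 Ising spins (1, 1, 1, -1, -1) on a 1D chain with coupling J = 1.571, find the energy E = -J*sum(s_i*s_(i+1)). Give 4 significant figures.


Step 1: Nearest-neighbor products: 1, 1, -1, 1
Step 2: Sum of products = 2
Step 3: E = -1.571 * 2 = -3.142

-3.142


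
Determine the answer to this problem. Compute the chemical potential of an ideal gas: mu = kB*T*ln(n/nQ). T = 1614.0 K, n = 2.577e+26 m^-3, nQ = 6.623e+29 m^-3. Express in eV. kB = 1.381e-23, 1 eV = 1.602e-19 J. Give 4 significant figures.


Step 1: n/nQ = 2.577e+26/6.623e+29 = 0.0003891
Step 2: ln(n/nQ) = -7.852
Step 3: mu = kB*T*ln(n/nQ) = 2.229e-20*-7.852 = -1.75e-19 J
Step 4: Convert to eV: -1.75e-19/1.602e-19 = -1.092 eV

-1.092


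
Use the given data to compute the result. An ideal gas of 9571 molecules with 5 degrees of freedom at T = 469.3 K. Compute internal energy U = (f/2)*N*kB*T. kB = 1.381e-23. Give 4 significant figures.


Step 1: f/2 = 5/2 = 2.5
Step 2: N*kB*T = 9571*1.381e-23*469.3 = 6.203e-17
Step 3: U = 2.5 * 6.203e-17 = 1.551e-16 J

1.551e-16


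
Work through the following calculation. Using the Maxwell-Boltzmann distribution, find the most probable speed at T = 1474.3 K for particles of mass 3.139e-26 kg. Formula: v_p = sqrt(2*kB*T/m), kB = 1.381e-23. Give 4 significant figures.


Step 1: Numerator = 2*kB*T = 2*1.381e-23*1474.3 = 4.072e-20
Step 2: Ratio = 4.072e-20 / 3.139e-26 = 1.297e+06
Step 3: v_p = sqrt(1.297e+06) = 1139 m/s

1139


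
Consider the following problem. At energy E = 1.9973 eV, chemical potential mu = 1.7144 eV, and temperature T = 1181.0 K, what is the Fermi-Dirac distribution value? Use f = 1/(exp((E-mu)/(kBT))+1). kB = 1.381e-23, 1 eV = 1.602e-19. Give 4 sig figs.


Step 1: (E - mu) = 1.9973 - 1.7144 = 0.2829 eV
Step 2: Convert: (E-mu)*eV = 4.532e-20 J
Step 3: x = (E-mu)*eV/(kB*T) = 2.779
Step 4: f = 1/(exp(2.779)+1) = 0.05848

0.05848


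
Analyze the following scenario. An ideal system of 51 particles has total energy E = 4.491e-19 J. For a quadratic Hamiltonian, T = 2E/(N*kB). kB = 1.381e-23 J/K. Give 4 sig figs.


Step 1: Numerator = 2*E = 2*4.491e-19 = 8.982e-19 J
Step 2: Denominator = N*kB = 51*1.381e-23 = 7.043e-22
Step 3: T = 8.982e-19 / 7.043e-22 = 1275 K

1275


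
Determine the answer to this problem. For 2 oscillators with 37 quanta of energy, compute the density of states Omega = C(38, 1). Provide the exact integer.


Step 1: Use binomial coefficient C(38, 1)
Step 2: Numerator = 38! / 37!
Step 3: Denominator = 1!
Step 4: Omega = 38

38


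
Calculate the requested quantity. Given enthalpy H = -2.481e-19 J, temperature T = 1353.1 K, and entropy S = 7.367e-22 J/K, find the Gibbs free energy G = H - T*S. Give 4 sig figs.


Step 1: T*S = 1353.1 * 7.367e-22 = 9.968e-19 J
Step 2: G = H - T*S = -2.481e-19 - 9.968e-19
Step 3: G = -1.245e-18 J

-1.245e-18


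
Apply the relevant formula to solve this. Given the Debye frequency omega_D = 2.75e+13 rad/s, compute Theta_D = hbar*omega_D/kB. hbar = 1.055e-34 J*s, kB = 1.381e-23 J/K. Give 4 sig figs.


Step 1: hbar*omega_D = 1.055e-34 * 2.75e+13 = 2.901e-21 J
Step 2: Theta_D = 2.901e-21 / 1.381e-23
Step 3: Theta_D = 210.1 K

210.1


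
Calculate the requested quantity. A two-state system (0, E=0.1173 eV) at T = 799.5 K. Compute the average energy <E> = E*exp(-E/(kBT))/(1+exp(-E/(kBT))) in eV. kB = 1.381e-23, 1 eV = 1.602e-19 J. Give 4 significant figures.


Step 1: beta*E = 0.1173*1.602e-19/(1.381e-23*799.5) = 1.702
Step 2: exp(-beta*E) = 0.1823
Step 3: <E> = 0.1173*0.1823/(1+0.1823) = 0.01809 eV

0.01809


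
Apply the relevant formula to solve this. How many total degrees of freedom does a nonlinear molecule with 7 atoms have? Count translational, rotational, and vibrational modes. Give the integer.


Step 1: Translational DOF = 3
Step 2: Rotational DOF (nonlinear) = 3
Step 3: Vibrational DOF = 3*7 - 6 = 15
Step 4: Total = 3 + 3 + 15 = 21

21


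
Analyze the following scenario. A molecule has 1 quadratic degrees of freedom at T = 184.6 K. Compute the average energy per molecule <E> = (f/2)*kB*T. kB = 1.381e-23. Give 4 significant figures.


Step 1: f/2 = 1/2 = 0.5
Step 2: kB*T = 1.381e-23 * 184.6 = 2.549e-21
Step 3: <E> = 0.5 * 2.549e-21 = 1.275e-21 J

1.275e-21


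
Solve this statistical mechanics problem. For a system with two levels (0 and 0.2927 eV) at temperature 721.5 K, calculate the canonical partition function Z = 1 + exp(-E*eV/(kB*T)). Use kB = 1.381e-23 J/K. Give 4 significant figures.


Step 1: Compute beta*E = E*eV/(kB*T) = 0.2927*1.602e-19/(1.381e-23*721.5) = 4.706
Step 2: exp(-beta*E) = exp(-4.706) = 0.009041
Step 3: Z = 1 + 0.009041 = 1.009

1.009


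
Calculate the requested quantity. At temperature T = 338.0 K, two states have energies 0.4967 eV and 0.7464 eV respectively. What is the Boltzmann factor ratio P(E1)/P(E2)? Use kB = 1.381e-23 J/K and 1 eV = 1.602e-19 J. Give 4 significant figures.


Step 1: Compute energy difference dE = E1 - E2 = 0.4967 - 0.7464 = -0.2497 eV
Step 2: Convert to Joules: dE_J = -0.2497 * 1.602e-19 = -4e-20 J
Step 3: Compute exponent = -dE_J / (kB * T) = -(-4e-20) / (1.381e-23 * 338.0) = 8.57
Step 4: P(E1)/P(E2) = exp(8.57) = 5270

5270


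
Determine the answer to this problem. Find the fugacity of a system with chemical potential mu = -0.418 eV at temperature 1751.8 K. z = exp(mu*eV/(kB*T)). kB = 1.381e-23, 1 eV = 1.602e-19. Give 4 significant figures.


Step 1: Convert mu to Joules: -0.418*1.602e-19 = -6.696e-20 J
Step 2: kB*T = 1.381e-23*1751.8 = 2.419e-20 J
Step 3: mu/(kB*T) = -2.768
Step 4: z = exp(-2.768) = 0.06279

0.06279


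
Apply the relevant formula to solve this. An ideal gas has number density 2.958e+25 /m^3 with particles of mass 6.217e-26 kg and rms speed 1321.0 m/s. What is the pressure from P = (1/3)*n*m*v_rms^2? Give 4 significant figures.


Step 1: v_rms^2 = 1321.0^2 = 1.745e+06
Step 2: n*m = 2.958e+25*6.217e-26 = 1.839
Step 3: P = (1/3)*1.839*1.745e+06 = 1.07e+06 Pa

1.07e+06


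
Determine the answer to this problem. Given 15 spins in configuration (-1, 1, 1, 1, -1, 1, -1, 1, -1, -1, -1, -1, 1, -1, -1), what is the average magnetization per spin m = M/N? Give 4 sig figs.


Step 1: Count up spins (+1): 6, down spins (-1): 9
Step 2: Total magnetization M = 6 - 9 = -3
Step 3: m = M/N = -3/15 = -0.2

-0.2


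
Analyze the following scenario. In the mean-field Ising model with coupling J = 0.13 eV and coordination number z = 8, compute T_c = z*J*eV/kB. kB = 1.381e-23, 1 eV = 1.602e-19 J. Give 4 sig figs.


Step 1: z*J = 8*0.13 = 1.04 eV
Step 2: Convert to Joules: 1.04*1.602e-19 = 1.666e-19 J
Step 3: T_c = 1.666e-19 / 1.381e-23 = 1.206e+04 K

1.206e+04


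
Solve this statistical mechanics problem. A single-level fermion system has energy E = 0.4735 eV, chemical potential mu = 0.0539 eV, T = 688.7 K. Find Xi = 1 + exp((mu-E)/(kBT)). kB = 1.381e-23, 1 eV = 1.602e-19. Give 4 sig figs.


Step 1: (mu - E) = 0.0539 - 0.4735 = -0.4196 eV
Step 2: x = (mu-E)*eV/(kB*T) = -0.4196*1.602e-19/(1.381e-23*688.7) = -7.068
Step 3: exp(x) = 0.0008522
Step 4: Xi = 1 + 0.0008522 = 1.001

1.001


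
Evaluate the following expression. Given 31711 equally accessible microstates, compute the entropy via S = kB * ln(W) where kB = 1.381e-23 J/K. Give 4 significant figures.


Step 1: ln(W) = ln(31711) = 10.36
Step 2: S = kB * ln(W) = 1.381e-23 * 10.36
Step 3: S = 1.431e-22 J/K

1.431e-22


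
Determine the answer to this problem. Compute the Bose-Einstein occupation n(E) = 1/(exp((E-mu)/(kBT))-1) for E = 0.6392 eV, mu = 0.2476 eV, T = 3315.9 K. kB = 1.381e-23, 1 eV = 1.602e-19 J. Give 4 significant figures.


Step 1: (E - mu) = 0.3916 eV
Step 2: x = (E-mu)*eV/(kB*T) = 0.3916*1.602e-19/(1.381e-23*3315.9) = 1.37
Step 3: exp(x) = 3.935
Step 4: n = 1/(exp(x)-1) = 0.3407

0.3407


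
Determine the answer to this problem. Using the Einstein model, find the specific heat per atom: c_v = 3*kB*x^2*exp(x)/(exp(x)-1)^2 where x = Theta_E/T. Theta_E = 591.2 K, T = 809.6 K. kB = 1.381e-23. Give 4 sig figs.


Step 1: x = Theta_E/T = 591.2/809.6 = 0.7302
Step 2: x^2 = 0.5332
Step 3: exp(x) = 2.076
Step 4: c_v = 3*1.381e-23*0.5332*2.076/(2.076-1)^2 = 3.964e-23

3.964e-23


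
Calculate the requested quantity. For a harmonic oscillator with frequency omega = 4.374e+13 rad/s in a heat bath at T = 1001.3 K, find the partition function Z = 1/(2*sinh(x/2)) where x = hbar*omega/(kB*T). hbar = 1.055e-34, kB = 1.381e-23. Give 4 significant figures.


Step 1: Compute x = hbar*omega/(kB*T) = 1.055e-34*4.374e+13/(1.381e-23*1001.3) = 0.3337
Step 2: x/2 = 0.1669
Step 3: sinh(x/2) = 0.1676
Step 4: Z = 1/(2*0.1676) = 2.983

2.983


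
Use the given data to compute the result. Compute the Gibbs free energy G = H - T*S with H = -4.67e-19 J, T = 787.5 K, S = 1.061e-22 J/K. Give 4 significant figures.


Step 1: T*S = 787.5 * 1.061e-22 = 8.355e-20 J
Step 2: G = H - T*S = -4.67e-19 - 8.355e-20
Step 3: G = -5.506e-19 J

-5.506e-19


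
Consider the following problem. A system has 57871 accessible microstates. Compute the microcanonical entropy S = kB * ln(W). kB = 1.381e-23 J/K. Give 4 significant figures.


Step 1: ln(W) = ln(57871) = 10.97
Step 2: S = kB * ln(W) = 1.381e-23 * 10.97
Step 3: S = 1.514e-22 J/K

1.514e-22


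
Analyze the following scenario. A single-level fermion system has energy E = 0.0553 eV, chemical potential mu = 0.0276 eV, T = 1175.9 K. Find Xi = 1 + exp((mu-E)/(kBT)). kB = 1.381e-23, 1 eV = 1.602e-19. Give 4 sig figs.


Step 1: (mu - E) = 0.0276 - 0.0553 = -0.0277 eV
Step 2: x = (mu-E)*eV/(kB*T) = -0.0277*1.602e-19/(1.381e-23*1175.9) = -0.2733
Step 3: exp(x) = 0.7609
Step 4: Xi = 1 + 0.7609 = 1.761

1.761


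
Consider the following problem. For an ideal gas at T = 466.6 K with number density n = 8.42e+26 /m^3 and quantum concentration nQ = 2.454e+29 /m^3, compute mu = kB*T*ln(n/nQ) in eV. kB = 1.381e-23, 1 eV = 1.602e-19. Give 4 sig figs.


Step 1: n/nQ = 8.42e+26/2.454e+29 = 0.003431
Step 2: ln(n/nQ) = -5.675
Step 3: mu = kB*T*ln(n/nQ) = 6.444e-21*-5.675 = -3.657e-20 J
Step 4: Convert to eV: -3.657e-20/1.602e-19 = -0.2283 eV

-0.2283


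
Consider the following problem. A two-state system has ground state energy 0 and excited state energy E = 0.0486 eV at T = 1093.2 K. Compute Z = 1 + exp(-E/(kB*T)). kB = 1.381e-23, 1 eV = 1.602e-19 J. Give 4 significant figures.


Step 1: Compute beta*E = E*eV/(kB*T) = 0.0486*1.602e-19/(1.381e-23*1093.2) = 0.5157
Step 2: exp(-beta*E) = exp(-0.5157) = 0.5971
Step 3: Z = 1 + 0.5971 = 1.597

1.597


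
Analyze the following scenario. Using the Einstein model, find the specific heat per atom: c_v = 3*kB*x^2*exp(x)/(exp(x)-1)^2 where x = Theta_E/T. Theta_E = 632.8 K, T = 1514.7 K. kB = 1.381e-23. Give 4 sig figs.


Step 1: x = Theta_E/T = 632.8/1514.7 = 0.4178
Step 2: x^2 = 0.1745
Step 3: exp(x) = 1.519
Step 4: c_v = 3*1.381e-23*0.1745*1.519/(1.519-1)^2 = 4.083e-23

4.083e-23


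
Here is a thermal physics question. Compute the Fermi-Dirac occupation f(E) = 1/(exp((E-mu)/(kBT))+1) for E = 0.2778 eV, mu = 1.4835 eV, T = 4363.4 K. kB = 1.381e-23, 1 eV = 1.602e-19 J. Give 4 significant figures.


Step 1: (E - mu) = 0.2778 - 1.4835 = -1.206 eV
Step 2: Convert: (E-mu)*eV = -1.932e-19 J
Step 3: x = (E-mu)*eV/(kB*T) = -3.205
Step 4: f = 1/(exp(-3.205)+1) = 0.961

0.961


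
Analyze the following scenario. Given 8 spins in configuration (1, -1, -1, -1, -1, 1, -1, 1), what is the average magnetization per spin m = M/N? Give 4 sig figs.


Step 1: Count up spins (+1): 3, down spins (-1): 5
Step 2: Total magnetization M = 3 - 5 = -2
Step 3: m = M/N = -2/8 = -0.25

-0.25


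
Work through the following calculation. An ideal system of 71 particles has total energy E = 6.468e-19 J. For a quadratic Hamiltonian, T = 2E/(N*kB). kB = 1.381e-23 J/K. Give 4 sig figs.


Step 1: Numerator = 2*E = 2*6.468e-19 = 1.294e-18 J
Step 2: Denominator = N*kB = 71*1.381e-23 = 9.805e-22
Step 3: T = 1.294e-18 / 9.805e-22 = 1319 K

1319


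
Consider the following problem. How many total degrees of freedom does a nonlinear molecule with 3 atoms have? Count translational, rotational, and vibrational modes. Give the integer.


Step 1: Translational DOF = 3
Step 2: Rotational DOF (nonlinear) = 3
Step 3: Vibrational DOF = 3*3 - 6 = 3
Step 4: Total = 3 + 3 + 3 = 9

9


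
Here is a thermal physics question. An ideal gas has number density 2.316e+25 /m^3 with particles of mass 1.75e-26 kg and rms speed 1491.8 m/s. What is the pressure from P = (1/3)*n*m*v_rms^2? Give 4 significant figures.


Step 1: v_rms^2 = 1491.8^2 = 2.225e+06
Step 2: n*m = 2.316e+25*1.75e-26 = 0.4053
Step 3: P = (1/3)*0.4053*2.225e+06 = 3.007e+05 Pa

3.007e+05


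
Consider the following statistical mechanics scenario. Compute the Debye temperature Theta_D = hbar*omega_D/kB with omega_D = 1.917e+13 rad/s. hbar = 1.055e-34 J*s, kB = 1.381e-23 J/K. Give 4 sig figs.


Step 1: hbar*omega_D = 1.055e-34 * 1.917e+13 = 2.022e-21 J
Step 2: Theta_D = 2.022e-21 / 1.381e-23
Step 3: Theta_D = 146.4 K

146.4


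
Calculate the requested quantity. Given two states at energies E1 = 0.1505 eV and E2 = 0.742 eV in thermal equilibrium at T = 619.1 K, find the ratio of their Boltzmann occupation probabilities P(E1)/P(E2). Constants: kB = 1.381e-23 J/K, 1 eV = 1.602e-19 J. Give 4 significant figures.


Step 1: Compute energy difference dE = E1 - E2 = 0.1505 - 0.742 = -0.5915 eV
Step 2: Convert to Joules: dE_J = -0.5915 * 1.602e-19 = -9.476e-20 J
Step 3: Compute exponent = -dE_J / (kB * T) = -(-9.476e-20) / (1.381e-23 * 619.1) = 11.08
Step 4: P(E1)/P(E2) = exp(11.08) = 6.506e+04

6.506e+04


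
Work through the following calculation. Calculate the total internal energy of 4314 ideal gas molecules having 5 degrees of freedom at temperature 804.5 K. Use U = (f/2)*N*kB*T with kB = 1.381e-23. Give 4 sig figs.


Step 1: f/2 = 5/2 = 2.5
Step 2: N*kB*T = 4314*1.381e-23*804.5 = 4.793e-17
Step 3: U = 2.5 * 4.793e-17 = 1.198e-16 J

1.198e-16


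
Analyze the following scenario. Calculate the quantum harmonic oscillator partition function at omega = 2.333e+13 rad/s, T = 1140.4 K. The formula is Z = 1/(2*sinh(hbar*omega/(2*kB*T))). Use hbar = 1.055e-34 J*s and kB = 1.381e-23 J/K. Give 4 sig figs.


Step 1: Compute x = hbar*omega/(kB*T) = 1.055e-34*2.333e+13/(1.381e-23*1140.4) = 0.1563
Step 2: x/2 = 0.07814
Step 3: sinh(x/2) = 0.07822
Step 4: Z = 1/(2*0.07822) = 6.392

6.392


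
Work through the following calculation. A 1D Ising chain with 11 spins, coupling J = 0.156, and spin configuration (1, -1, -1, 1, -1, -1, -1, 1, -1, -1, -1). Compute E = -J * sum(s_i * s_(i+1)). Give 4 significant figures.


Step 1: Nearest-neighbor products: -1, 1, -1, -1, 1, 1, -1, -1, 1, 1
Step 2: Sum of products = 0
Step 3: E = -0.156 * 0 = 0

0


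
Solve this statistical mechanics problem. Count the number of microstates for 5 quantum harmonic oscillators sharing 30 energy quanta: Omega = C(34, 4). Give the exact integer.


Step 1: Use binomial coefficient C(34, 4)
Step 2: Numerator = 34! / 30!
Step 3: Denominator = 4!
Step 4: Omega = 46376

46376


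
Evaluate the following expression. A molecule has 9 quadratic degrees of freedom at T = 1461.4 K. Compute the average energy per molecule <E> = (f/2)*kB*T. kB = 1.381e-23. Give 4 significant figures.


Step 1: f/2 = 9/2 = 4.5
Step 2: kB*T = 1.381e-23 * 1461.4 = 2.018e-20
Step 3: <E> = 4.5 * 2.018e-20 = 9.082e-20 J

9.082e-20


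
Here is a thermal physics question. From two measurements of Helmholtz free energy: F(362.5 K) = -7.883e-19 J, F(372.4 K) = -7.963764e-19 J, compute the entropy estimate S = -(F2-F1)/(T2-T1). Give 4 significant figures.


Step 1: dF = F2 - F1 = -7.963764e-19 - (-7.883e-19) = -8.0764e-21 J
Step 2: dT = T2 - T1 = 372.4 - 362.5 = 9.9 K
Step 3: S = -dF/dT = -(-8.0764e-21)/9.9 = 8.158e-22 J/K

8.158e-22


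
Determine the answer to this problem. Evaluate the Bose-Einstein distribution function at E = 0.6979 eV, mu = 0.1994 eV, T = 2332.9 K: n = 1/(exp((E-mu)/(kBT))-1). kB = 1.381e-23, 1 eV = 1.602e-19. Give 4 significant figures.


Step 1: (E - mu) = 0.4985 eV
Step 2: x = (E-mu)*eV/(kB*T) = 0.4985*1.602e-19/(1.381e-23*2332.9) = 2.479
Step 3: exp(x) = 11.93
Step 4: n = 1/(exp(x)-1) = 0.09152

0.09152


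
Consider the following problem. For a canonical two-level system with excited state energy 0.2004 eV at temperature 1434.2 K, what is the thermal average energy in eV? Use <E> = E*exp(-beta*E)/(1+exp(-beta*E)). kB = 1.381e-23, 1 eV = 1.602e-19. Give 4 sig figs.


Step 1: beta*E = 0.2004*1.602e-19/(1.381e-23*1434.2) = 1.621
Step 2: exp(-beta*E) = 0.1977
Step 3: <E> = 0.2004*0.1977/(1+0.1977) = 0.03308 eV

0.03308


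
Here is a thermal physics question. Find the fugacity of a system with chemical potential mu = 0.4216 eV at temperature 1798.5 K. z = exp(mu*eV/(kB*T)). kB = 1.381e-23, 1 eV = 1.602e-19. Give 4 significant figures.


Step 1: Convert mu to Joules: 0.4216*1.602e-19 = 6.754e-20 J
Step 2: kB*T = 1.381e-23*1798.5 = 2.484e-20 J
Step 3: mu/(kB*T) = 2.719
Step 4: z = exp(2.719) = 15.17

15.17
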